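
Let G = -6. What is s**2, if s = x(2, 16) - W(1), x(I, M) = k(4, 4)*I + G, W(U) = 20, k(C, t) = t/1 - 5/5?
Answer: 400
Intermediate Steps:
k(C, t) = -1 + t (k(C, t) = t*1 - 5*1/5 = t - 1 = -1 + t)
x(I, M) = -6 + 3*I (x(I, M) = (-1 + 4)*I - 6 = 3*I - 6 = -6 + 3*I)
s = -20 (s = (-6 + 3*2) - 1*20 = (-6 + 6) - 20 = 0 - 20 = -20)
s**2 = (-20)**2 = 400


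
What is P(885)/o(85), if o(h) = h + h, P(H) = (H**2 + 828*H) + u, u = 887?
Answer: 758446/85 ≈ 8922.9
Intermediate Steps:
P(H) = 887 + H**2 + 828*H (P(H) = (H**2 + 828*H) + 887 = 887 + H**2 + 828*H)
o(h) = 2*h
P(885)/o(85) = (887 + 885**2 + 828*885)/((2*85)) = (887 + 783225 + 732780)/170 = 1516892*(1/170) = 758446/85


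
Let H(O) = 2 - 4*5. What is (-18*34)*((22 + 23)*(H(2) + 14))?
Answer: 110160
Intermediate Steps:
H(O) = -18 (H(O) = 2 - 20 = -18)
(-18*34)*((22 + 23)*(H(2) + 14)) = (-18*34)*((22 + 23)*(-18 + 14)) = -27540*(-4) = -612*(-180) = 110160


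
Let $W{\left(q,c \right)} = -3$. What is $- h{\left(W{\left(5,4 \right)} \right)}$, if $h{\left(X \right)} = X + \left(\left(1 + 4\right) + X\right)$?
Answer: $1$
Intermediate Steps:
$h{\left(X \right)} = 5 + 2 X$ ($h{\left(X \right)} = X + \left(5 + X\right) = 5 + 2 X$)
$- h{\left(W{\left(5,4 \right)} \right)} = - (5 + 2 \left(-3\right)) = - (5 - 6) = \left(-1\right) \left(-1\right) = 1$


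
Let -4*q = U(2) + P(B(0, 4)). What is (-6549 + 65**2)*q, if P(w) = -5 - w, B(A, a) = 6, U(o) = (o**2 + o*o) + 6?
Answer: 1743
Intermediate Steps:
U(o) = 6 + 2*o**2 (U(o) = (o**2 + o**2) + 6 = 2*o**2 + 6 = 6 + 2*o**2)
q = -3/4 (q = -((6 + 2*2**2) + (-5 - 1*6))/4 = -((6 + 2*4) + (-5 - 6))/4 = -((6 + 8) - 11)/4 = -(14 - 11)/4 = -1/4*3 = -3/4 ≈ -0.75000)
(-6549 + 65**2)*q = (-6549 + 65**2)*(-3/4) = (-6549 + 4225)*(-3/4) = -2324*(-3/4) = 1743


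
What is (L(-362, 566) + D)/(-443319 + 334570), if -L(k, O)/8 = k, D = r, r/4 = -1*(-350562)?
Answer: -1405144/108749 ≈ -12.921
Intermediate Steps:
r = 1402248 (r = 4*(-1*(-350562)) = 4*350562 = 1402248)
D = 1402248
L(k, O) = -8*k
(L(-362, 566) + D)/(-443319 + 334570) = (-8*(-362) + 1402248)/(-443319 + 334570) = (2896 + 1402248)/(-108749) = 1405144*(-1/108749) = -1405144/108749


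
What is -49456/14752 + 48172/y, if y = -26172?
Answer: -31328059/6032646 ≈ -5.1931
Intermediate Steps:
-49456/14752 + 48172/y = -49456/14752 + 48172/(-26172) = -49456*1/14752 + 48172*(-1/26172) = -3091/922 - 12043/6543 = -31328059/6032646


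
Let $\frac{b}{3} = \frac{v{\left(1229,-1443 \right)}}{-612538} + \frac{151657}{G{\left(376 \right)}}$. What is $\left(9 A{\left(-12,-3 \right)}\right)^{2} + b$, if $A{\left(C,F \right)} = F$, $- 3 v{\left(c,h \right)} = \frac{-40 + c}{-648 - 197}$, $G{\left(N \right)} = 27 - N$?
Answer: $- \frac{3579434463809}{6228983410} \approx -574.64$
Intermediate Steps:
$v{\left(c,h \right)} = - \frac{8}{507} + \frac{c}{2535}$ ($v{\left(c,h \right)} = - \frac{\left(-40 + c\right) \frac{1}{-648 - 197}}{3} = - \frac{\left(-40 + c\right) \frac{1}{-845}}{3} = - \frac{\left(-40 + c\right) \left(- \frac{1}{845}\right)}{3} = - \frac{\frac{8}{169} - \frac{c}{845}}{3} = - \frac{8}{507} + \frac{c}{2535}$)
$b = - \frac{8120363369699}{6228983410}$ ($b = 3 \left(\frac{- \frac{8}{507} + \frac{1}{2535} \cdot 1229}{-612538} + \frac{151657}{27 - 376}\right) = 3 \left(\left(- \frac{8}{507} + \frac{1229}{2535}\right) \left(- \frac{1}{612538}\right) + \frac{151657}{27 - 376}\right) = 3 \left(\frac{1189}{2535} \left(- \frac{1}{612538}\right) + \frac{151657}{-349}\right) = 3 \left(- \frac{41}{53544270} + 151657 \left(- \frac{1}{349}\right)\right) = 3 \left(- \frac{41}{53544270} - \frac{151657}{349}\right) = 3 \left(- \frac{8120363369699}{18686950230}\right) = - \frac{8120363369699}{6228983410} \approx -1303.6$)
$\left(9 A{\left(-12,-3 \right)}\right)^{2} + b = \left(9 \left(-3\right)\right)^{2} - \frac{8120363369699}{6228983410} = \left(-27\right)^{2} - \frac{8120363369699}{6228983410} = 729 - \frac{8120363369699}{6228983410} = - \frac{3579434463809}{6228983410}$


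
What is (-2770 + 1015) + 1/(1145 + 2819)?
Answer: -6956819/3964 ≈ -1755.0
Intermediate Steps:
(-2770 + 1015) + 1/(1145 + 2819) = -1755 + 1/3964 = -6956819/3964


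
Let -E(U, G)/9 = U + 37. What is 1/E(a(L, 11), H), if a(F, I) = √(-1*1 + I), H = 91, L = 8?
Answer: -37/12231 + √10/12231 ≈ -0.0027666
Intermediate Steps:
a(F, I) = √(-1 + I)
E(U, G) = -333 - 9*U (E(U, G) = -9*(U + 37) = -9*(37 + U) = -333 - 9*U)
1/E(a(L, 11), H) = 1/(-333 - 9*√(-1 + 11)) = 1/(-333 - 9*√10)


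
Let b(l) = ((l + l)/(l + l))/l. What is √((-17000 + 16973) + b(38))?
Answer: 5*I*√1558/38 ≈ 5.1936*I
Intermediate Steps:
b(l) = 1/l (b(l) = ((2*l)/((2*l)))/l = ((2*l)*(1/(2*l)))/l = 1/l)
√((-17000 + 16973) + b(38)) = √((-17000 + 16973) + 1/38) = √(-27 + 1/38) = √(-1025/38) = 5*I*√1558/38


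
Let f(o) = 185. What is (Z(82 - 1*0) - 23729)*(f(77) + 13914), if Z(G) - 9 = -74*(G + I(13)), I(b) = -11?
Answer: -408504426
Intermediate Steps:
Z(G) = 823 - 74*G (Z(G) = 9 - 74*(G - 11) = 9 - 74*(-11 + G) = 9 + (814 - 74*G) = 823 - 74*G)
(Z(82 - 1*0) - 23729)*(f(77) + 13914) = ((823 - 74*(82 - 1*0)) - 23729)*(185 + 13914) = ((823 - 74*(82 + 0)) - 23729)*14099 = ((823 - 74*82) - 23729)*14099 = ((823 - 6068) - 23729)*14099 = (-5245 - 23729)*14099 = -28974*14099 = -408504426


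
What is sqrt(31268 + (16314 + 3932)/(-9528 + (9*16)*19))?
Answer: sqrt(90143428245)/1698 ≈ 176.82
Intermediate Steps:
sqrt(31268 + (16314 + 3932)/(-9528 + (9*16)*19)) = sqrt(31268 + 20246/(-9528 + 144*19)) = sqrt(31268 + 20246/(-9528 + 2736)) = sqrt(31268 + 20246/(-6792)) = sqrt(31268 + 20246*(-1/6792)) = sqrt(31268 - 10123/3396) = sqrt(106176005/3396) = sqrt(90143428245)/1698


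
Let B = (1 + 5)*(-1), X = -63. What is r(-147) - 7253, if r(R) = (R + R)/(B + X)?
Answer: -166721/23 ≈ -7248.7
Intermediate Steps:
B = -6 (B = 6*(-1) = -6)
r(R) = -2*R/69 (r(R) = (R + R)/(-6 - 63) = (2*R)/(-69) = (2*R)*(-1/69) = -2*R/69)
r(-147) - 7253 = -2/69*(-147) - 7253 = 98/23 - 7253 = -166721/23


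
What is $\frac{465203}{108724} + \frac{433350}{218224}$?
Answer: $\frac{18579250609}{2965773272} \approx 6.2646$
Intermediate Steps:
$\frac{465203}{108724} + \frac{433350}{218224} = 465203 \cdot \frac{1}{108724} + 433350 \cdot \frac{1}{218224} = \frac{465203}{108724} + \frac{216675}{109112} = \frac{18579250609}{2965773272}$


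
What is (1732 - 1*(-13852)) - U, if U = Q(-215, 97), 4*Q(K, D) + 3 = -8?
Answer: 62347/4 ≈ 15587.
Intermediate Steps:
Q(K, D) = -11/4 (Q(K, D) = -¾ + (¼)*(-8) = -¾ - 2 = -11/4)
U = -11/4 ≈ -2.7500
(1732 - 1*(-13852)) - U = (1732 - 1*(-13852)) - 1*(-11/4) = (1732 + 13852) + 11/4 = 15584 + 11/4 = 62347/4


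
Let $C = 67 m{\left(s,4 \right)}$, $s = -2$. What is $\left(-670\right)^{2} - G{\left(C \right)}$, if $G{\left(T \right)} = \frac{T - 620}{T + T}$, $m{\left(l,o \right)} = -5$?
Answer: $\frac{60152409}{134} \approx 4.489 \cdot 10^{5}$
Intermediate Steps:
$C = -335$ ($C = 67 \left(-5\right) = -335$)
$G{\left(T \right)} = \frac{-620 + T}{2 T}$
$\left(-670\right)^{2} - G{\left(C \right)} = \left(-670\right)^{2} - \frac{-620 - 335}{2 \left(-335\right)} = 448900 - \frac{1}{2} \left(- \frac{1}{335}\right) \left(-955\right) = 448900 - \frac{191}{134} = \frac{60152409}{134}$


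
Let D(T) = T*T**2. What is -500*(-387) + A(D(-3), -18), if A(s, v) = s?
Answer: 193473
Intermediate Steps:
D(T) = T**3
-500*(-387) + A(D(-3), -18) = -500*(-387) + (-3)**3 = 193500 - 27 = 193473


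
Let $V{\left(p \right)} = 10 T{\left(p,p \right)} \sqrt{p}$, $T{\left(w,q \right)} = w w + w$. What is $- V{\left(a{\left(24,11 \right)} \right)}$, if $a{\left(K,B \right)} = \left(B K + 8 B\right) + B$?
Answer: $- 14534520 \sqrt{3} \approx -2.5175 \cdot 10^{7}$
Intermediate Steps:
$T{\left(w,q \right)} = w + w^{2}$ ($T{\left(w,q \right)} = w^{2} + w = w + w^{2}$)
$a{\left(K,B \right)} = 9 B + B K$ ($a{\left(K,B \right)} = \left(8 B + B K\right) + B = 9 B + B K$)
$V{\left(p \right)} = 10 p^{\frac{3}{2}} \left(1 + p\right)$ ($V{\left(p \right)} = 10 p \left(1 + p\right) \sqrt{p} = 10 p^{\frac{3}{2}} \left(1 + p\right)$)
$- V{\left(a{\left(24,11 \right)} \right)} = - 10 \left(11 \left(9 + 24\right)\right)^{\frac{3}{2}} \left(1 + 11 \left(9 + 24\right)\right) = - 10 \left(11 \cdot 33\right)^{\frac{3}{2}} \left(1 + 11 \cdot 33\right) = - 10 \cdot 363^{\frac{3}{2}} \left(1 + 363\right) = - 10 \cdot 3993 \sqrt{3} \cdot 364 = - 14534520 \sqrt{3}$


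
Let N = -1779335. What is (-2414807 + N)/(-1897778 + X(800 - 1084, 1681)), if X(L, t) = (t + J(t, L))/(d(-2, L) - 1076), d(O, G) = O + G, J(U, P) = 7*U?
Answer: 1428105351/646196771 ≈ 2.2100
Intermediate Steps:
d(O, G) = G + O
X(L, t) = 8*t/(-1078 + L) (X(L, t) = (t + 7*t)/((L - 2) - 1076) = (8*t)/((-2 + L) - 1076) = (8*t)/(-1078 + L) = 8*t/(-1078 + L))
(-2414807 + N)/(-1897778 + X(800 - 1084, 1681)) = (-2414807 - 1779335)/(-1897778 + 8*1681/(-1078 + (800 - 1084))) = -4194142/(-1897778 + 8*1681/(-1078 - 284)) = -4194142/(-1897778 + 8*1681/(-1362)) = -4194142/(-1897778 + 8*1681*(-1/1362)) = -4194142/(-1897778 - 6724/681) = -4194142/(-1292393542/681) = -4194142*(-681/1292393542) = 1428105351/646196771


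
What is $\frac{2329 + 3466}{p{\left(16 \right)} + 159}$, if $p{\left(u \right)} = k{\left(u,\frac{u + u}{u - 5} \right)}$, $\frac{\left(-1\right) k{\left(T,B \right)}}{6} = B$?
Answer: $\frac{63745}{1557} \approx 40.941$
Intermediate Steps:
$k{\left(T,B \right)} = - 6 B$
$p{\left(u \right)} = - \frac{12 u}{-5 + u}$ ($p{\left(u \right)} = - 6 \frac{u + u}{u - 5} = - 6 \frac{2 u}{-5 + u} = - \frac{12 u}{-5 + u}$)
$\frac{2329 + 3466}{p{\left(16 \right)} + 159} = \frac{2329 + 3466}{\left(-12\right) 16 \frac{1}{-5 + 16} + 159} = \frac{5795}{\left(-12\right) 16 \cdot \frac{1}{11} + 159} = \frac{5795}{- \frac{192}{11} + 159} = \frac{5795}{\frac{1557}{11}} = 5795 \cdot \frac{11}{1557} = \frac{63745}{1557}$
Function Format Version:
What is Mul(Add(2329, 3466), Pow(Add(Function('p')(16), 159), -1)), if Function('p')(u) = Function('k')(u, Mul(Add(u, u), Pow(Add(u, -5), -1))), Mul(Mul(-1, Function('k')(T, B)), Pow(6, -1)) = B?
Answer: Rational(63745, 1557) ≈ 40.941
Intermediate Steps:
Function('k')(T, B) = Mul(-6, B)
Function('p')(u) = Mul(-12, u, Pow(Add(-5, u), -1)) (Function('p')(u) = Mul(-6, Mul(Add(u, u), Pow(Add(u, -5), -1))) = Mul(-6, Mul(Mul(2, u), Pow(Add(-5, u), -1))) = Mul(-6, Mul(2, u, Pow(Add(-5, u), -1))) = Mul(-12, u, Pow(Add(-5, u), -1)))
Mul(Add(2329, 3466), Pow(Add(Function('p')(16), 159), -1)) = Mul(Add(2329, 3466), Pow(Add(Mul(-12, 16, Pow(Add(-5, 16), -1)), 159), -1)) = Mul(5795, Pow(Add(Mul(-12, 16, Pow(11, -1)), 159), -1)) = Mul(5795, Pow(Add(Mul(-12, 16, Rational(1, 11)), 159), -1)) = Mul(5795, Pow(Add(Rational(-192, 11), 159), -1)) = Mul(5795, Pow(Rational(1557, 11), -1)) = Mul(5795, Rational(11, 1557)) = Rational(63745, 1557)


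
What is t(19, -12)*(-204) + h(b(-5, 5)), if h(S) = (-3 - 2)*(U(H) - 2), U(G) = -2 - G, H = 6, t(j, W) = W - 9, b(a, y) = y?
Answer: 4334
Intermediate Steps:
t(j, W) = -9 + W
h(S) = 50 (h(S) = (-3 - 2)*((-2 - 1*6) - 2) = -5*((-2 - 6) - 2) = -5*(-8 - 2) = -5*(-10) = 50)
t(19, -12)*(-204) + h(b(-5, 5)) = (-9 - 12)*(-204) + 50 = -21*(-204) + 50 = 4284 + 50 = 4334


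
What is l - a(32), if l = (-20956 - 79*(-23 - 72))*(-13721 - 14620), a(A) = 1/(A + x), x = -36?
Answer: 1524859165/4 ≈ 3.8121e+8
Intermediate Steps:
a(A) = 1/(-36 + A) (a(A) = 1/(A - 36) = 1/(-36 + A))
l = 381214791 (l = (-20956 - 79*(-95))*(-28341) = (-20956 + 7505)*(-28341) = -13451*(-28341) = 381214791)
l - a(32) = 381214791 - 1/(-36 + 32) = 381214791 - 1/(-4) = 381214791 - 1*(-¼) = 381214791 + ¼ = 1524859165/4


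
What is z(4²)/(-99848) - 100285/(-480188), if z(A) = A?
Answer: 1250696709/5993226428 ≈ 0.20868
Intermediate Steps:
z(4²)/(-99848) - 100285/(-480188) = 4²/(-99848) - 100285/(-480188) = 16*(-1/99848) - 100285*(-1/480188) = -2/12481 + 100285/480188 = 1250696709/5993226428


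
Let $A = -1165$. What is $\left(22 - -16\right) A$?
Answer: $-44270$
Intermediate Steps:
$\left(22 - -16\right) A = \left(22 - -16\right) \left(-1165\right) = \left(22 + 16\right) \left(-1165\right) = 38 \left(-1165\right) = -44270$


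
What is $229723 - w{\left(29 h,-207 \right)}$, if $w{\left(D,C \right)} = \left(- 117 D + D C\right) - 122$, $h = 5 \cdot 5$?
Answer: $464745$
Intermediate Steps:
$h = 25$
$w{\left(D,C \right)} = -122 - 117 D + C D$ ($w{\left(D,C \right)} = \left(- 117 D + C D\right) - 122 = -122 - 117 D + C D$)
$229723 - w{\left(29 h,-207 \right)} = 229723 - \left(-122 - 117 \cdot 29 \cdot 25 - 207 \cdot 29 \cdot 25\right) = 229723 - \left(-122 - 84825 - 150075\right) = 229723 - -235022 = 229723 + 235022 = 464745$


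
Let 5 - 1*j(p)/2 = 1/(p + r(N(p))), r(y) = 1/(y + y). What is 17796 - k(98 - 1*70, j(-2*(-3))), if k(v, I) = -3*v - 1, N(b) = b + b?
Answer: 17881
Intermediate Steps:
N(b) = 2*b
r(y) = 1/(2*y)
j(p) = 10 - 2/(p + 1/(4*p)) (j(p) = 10 - 2/(p + 1/(2*((2*p)))) = 10 - 2/(p + (1/(2*p))/2) = 10 - 2/(p + 1/(4*p)))
k(v, I) = -1 - 3*v
17796 - k(98 - 1*70, j(-2*(-3))) = 17796 - (-1 - 3*(98 - 1*70)) = 17796 - (-1 - 3*(98 - 70)) = 17796 - (-1 - 3*28) = 17796 - (-1 - 84) = 17796 - 1*(-85) = 17796 + 85 = 17881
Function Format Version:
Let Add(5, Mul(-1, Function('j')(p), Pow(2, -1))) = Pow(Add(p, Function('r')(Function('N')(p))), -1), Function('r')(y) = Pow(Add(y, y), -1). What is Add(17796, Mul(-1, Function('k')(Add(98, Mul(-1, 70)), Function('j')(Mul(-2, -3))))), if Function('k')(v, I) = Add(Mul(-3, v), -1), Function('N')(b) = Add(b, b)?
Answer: 17881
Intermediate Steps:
Function('N')(b) = Mul(2, b)
Function('r')(y) = Mul(Rational(1, 2), Pow(y, -1)) (Function('r')(y) = Pow(Mul(2, y), -1) = Mul(Rational(1, 2), Pow(y, -1)))
Function('j')(p) = Add(10, Mul(-2, Pow(Add(p, Mul(Rational(1, 4), Pow(p, -1))), -1))) (Function('j')(p) = Add(10, Mul(-2, Pow(Add(p, Mul(Rational(1, 2), Pow(Mul(2, p), -1))), -1))) = Add(10, Mul(-2, Pow(Add(p, Mul(Rational(1, 2), Mul(Rational(1, 2), Pow(p, -1)))), -1))) = Add(10, Mul(-2, Pow(Add(p, Mul(Rational(1, 4), Pow(p, -1))), -1))))
Function('k')(v, I) = Add(-1, Mul(-3, v))
Add(17796, Mul(-1, Function('k')(Add(98, Mul(-1, 70)), Function('j')(Mul(-2, -3))))) = Add(17796, Mul(-1, Add(-1, Mul(-3, Add(98, Mul(-1, 70)))))) = Add(17796, Mul(-1, Add(-1, Mul(-3, Add(98, -70))))) = Add(17796, Mul(-1, Add(-1, Mul(-3, 28)))) = Add(17796, Mul(-1, Add(-1, -84))) = Add(17796, Mul(-1, -85)) = Add(17796, 85) = 17881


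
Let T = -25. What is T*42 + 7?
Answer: -1043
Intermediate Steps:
T*42 + 7 = -25*42 + 7 = -1050 + 7 = -1043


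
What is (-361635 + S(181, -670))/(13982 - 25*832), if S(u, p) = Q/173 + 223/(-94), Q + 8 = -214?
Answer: 5880967817/110874316 ≈ 53.042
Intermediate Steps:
Q = -222 (Q = -8 - 214 = -222)
S(u, p) = -59447/16262 (S(u, p) = -222/173 + 223/(-94) = -222*1/173 + 223*(-1/94) = -222/173 - 223/94 = -59447/16262)
(-361635 + S(181, -670))/(13982 - 25*832) = (-361635 - 59447/16262)/(13982 - 25*832) = -5880967817/(16262*(13982 - 20800)) = -5880967817/16262/(-6818) = -5880967817/16262*(-1/6818) = 5880967817/110874316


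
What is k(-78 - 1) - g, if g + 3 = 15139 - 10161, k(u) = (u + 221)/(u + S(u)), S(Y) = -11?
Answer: -223946/45 ≈ -4976.6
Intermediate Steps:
k(u) = (221 + u)/(-11 + u) (k(u) = (u + 221)/(u - 11) = (221 + u)/(-11 + u))
g = 4975 (g = -3 + (15139 - 10161) = -3 + 4978 = 4975)
k(-78 - 1) - g = (221 + (-78 - 1))/(-11 + (-78 - 1)) - 1*4975 = (221 - 79)/(-11 - 79) - 4975 = 142/(-90) - 4975 = -1/90*142 - 4975 = -71/45 - 4975 = -223946/45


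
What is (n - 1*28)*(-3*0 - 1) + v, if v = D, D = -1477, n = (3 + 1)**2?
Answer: -1465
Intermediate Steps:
n = 16 (n = 4**2 = 16)
v = -1477
(n - 1*28)*(-3*0 - 1) + v = (16 - 1*28)*(-3*0 - 1) - 1477 = (16 - 28)*(0 - 1) - 1477 = -12*(-1) - 1477 = 12 - 1477 = -1465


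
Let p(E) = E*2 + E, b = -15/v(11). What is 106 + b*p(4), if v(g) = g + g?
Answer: 1076/11 ≈ 97.818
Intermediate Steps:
v(g) = 2*g
b = -15/22 (b = -15/(2*11) = -15/22 ≈ -0.68182)
p(E) = 3*E (p(E) = 2*E + E = 3*E)
106 + b*p(4) = 106 - 45*4/22 = 106 - 15/22*12 = 106 - 90/11 = 1076/11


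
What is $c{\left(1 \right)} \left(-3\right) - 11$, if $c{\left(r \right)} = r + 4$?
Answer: $-26$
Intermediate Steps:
$c{\left(r \right)} = 4 + r$
$c{\left(1 \right)} \left(-3\right) - 11 = \left(4 + 1\right) \left(-3\right) - 11 = 5 \left(-3\right) - 11 = -15 - 11 = -26$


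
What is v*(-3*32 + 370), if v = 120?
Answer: 32880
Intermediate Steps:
v*(-3*32 + 370) = 120*(-3*32 + 370) = 120*(-96 + 370) = 120*274 = 32880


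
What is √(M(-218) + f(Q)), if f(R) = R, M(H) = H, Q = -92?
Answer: I*√310 ≈ 17.607*I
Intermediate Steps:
√(M(-218) + f(Q)) = √(-218 - 92) = √(-310) = I*√310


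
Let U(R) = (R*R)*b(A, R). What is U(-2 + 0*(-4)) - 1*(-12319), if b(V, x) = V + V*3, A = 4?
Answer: 12383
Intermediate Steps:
b(V, x) = 4*V (b(V, x) = V + 3*V = 4*V)
U(R) = 16*R² (U(R) = (R*R)*(4*4) = R²*16 = 16*R²)
U(-2 + 0*(-4)) - 1*(-12319) = 16*(-2 + 0*(-4))² - 1*(-12319) = 16*(-2 + 0)² + 12319 = 16*(-2)² + 12319 = 16*4 + 12319 = 64 + 12319 = 12383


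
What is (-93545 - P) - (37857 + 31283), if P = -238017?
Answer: 75332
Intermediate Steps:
(-93545 - P) - (37857 + 31283) = (-93545 - 1*(-238017)) - (37857 + 31283) = (-93545 + 238017) - 1*69140 = 144472 - 69140 = 75332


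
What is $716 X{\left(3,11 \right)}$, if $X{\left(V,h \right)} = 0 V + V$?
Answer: $2148$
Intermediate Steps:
$X{\left(V,h \right)} = V$ ($X{\left(V,h \right)} = 0 + V = V$)
$716 X{\left(3,11 \right)} = 716 \cdot 3 = 2148$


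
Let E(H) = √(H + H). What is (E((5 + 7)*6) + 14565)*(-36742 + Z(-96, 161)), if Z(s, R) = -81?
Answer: -536768871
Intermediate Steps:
E(H) = √2*√H (E(H) = √(2*H) = √2*√H)
(E((5 + 7)*6) + 14565)*(-36742 + Z(-96, 161)) = (√2*√((5 + 7)*6) + 14565)*(-36742 - 81) = (√2*√(12*6) + 14565)*(-36823) = (√2*√72 + 14565)*(-36823) = (√2*(6*√2) + 14565)*(-36823) = (12 + 14565)*(-36823) = 14577*(-36823) = -536768871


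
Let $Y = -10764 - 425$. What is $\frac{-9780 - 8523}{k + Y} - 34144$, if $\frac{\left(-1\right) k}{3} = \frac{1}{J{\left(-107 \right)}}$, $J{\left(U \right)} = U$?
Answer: $- \frac{40875921259}{1197220} \approx -34142.0$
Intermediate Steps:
$Y = -11189$
$k = \frac{3}{107}$ ($k = - \frac{3}{-107} = \left(-3\right) \left(- \frac{1}{107}\right) = \frac{3}{107} \approx 0.028037$)
$\frac{-9780 - 8523}{k + Y} - 34144 = \frac{-9780 - 8523}{\frac{3}{107} - 11189} - 34144 = - \frac{18303}{- \frac{1197220}{107}} - 34144 = \left(-18303\right) \left(- \frac{107}{1197220}\right) - 34144 = \frac{1958421}{1197220} - 34144 = - \frac{40875921259}{1197220}$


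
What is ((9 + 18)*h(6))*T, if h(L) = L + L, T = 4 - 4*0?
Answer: 1296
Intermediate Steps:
T = 4 (T = 4 + 0 = 4)
h(L) = 2*L
((9 + 18)*h(6))*T = ((9 + 18)*(2*6))*4 = (27*12)*4 = 324*4 = 1296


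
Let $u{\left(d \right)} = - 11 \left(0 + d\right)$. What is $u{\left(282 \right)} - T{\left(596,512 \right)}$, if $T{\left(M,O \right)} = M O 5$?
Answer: $-1528862$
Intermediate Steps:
$u{\left(d \right)} = - 11 d$
$T{\left(M,O \right)} = 5 M O$
$u{\left(282 \right)} - T{\left(596,512 \right)} = \left(-11\right) 282 - 5 \cdot 596 \cdot 512 = -3102 - 1525760 = -1528862$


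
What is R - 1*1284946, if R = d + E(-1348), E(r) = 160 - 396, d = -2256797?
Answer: -3541979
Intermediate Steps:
E(r) = -236
R = -2257033 (R = -2256797 - 236 = -2257033)
R - 1*1284946 = -2257033 - 1*1284946 = -2257033 - 1284946 = -3541979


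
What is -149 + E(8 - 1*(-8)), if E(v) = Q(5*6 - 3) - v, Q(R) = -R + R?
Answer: -165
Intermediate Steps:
Q(R) = 0
E(v) = -v (E(v) = 0 - v = -v)
-149 + E(8 - 1*(-8)) = -149 - (8 - 1*(-8)) = -149 - (8 + 8) = -149 - 1*16 = -149 - 16 = -165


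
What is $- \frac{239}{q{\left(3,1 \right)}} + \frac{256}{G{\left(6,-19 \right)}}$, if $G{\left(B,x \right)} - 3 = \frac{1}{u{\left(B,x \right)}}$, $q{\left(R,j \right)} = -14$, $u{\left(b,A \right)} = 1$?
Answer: $\frac{1135}{14} \approx 81.071$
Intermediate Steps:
$G{\left(B,x \right)} = 4$ ($G{\left(B,x \right)} = 3 + 1^{-1} = 3 + 1 = 4$)
$- \frac{239}{q{\left(3,1 \right)}} + \frac{256}{G{\left(6,-19 \right)}} = - \frac{239}{-14} + \frac{256}{4} = \left(-239\right) \left(- \frac{1}{14}\right) + 256 \cdot \frac{1}{4} = \frac{239}{14} + 64 = \frac{1135}{14}$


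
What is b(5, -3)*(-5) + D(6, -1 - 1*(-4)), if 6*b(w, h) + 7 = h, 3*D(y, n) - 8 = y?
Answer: 13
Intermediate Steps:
D(y, n) = 8/3 + y/3
b(w, h) = -7/6 + h/6
b(5, -3)*(-5) + D(6, -1 - 1*(-4)) = (-7/6 + (⅙)*(-3))*(-5) + (8/3 + (⅓)*6) = (-7/6 - ½)*(-5) + (8/3 + 2) = -5/3*(-5) + 14/3 = 25/3 + 14/3 = 13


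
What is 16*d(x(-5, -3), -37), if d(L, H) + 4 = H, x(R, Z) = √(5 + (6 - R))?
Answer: -656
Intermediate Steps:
x(R, Z) = √(11 - R)
d(L, H) = -4 + H
16*d(x(-5, -3), -37) = 16*(-4 - 37) = 16*(-41) = -656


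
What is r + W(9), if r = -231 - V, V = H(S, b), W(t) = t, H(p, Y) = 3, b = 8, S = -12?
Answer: -225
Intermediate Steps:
V = 3
r = -234 (r = -231 - 1*3 = -231 - 3 = -234)
r + W(9) = -234 + 9 = -225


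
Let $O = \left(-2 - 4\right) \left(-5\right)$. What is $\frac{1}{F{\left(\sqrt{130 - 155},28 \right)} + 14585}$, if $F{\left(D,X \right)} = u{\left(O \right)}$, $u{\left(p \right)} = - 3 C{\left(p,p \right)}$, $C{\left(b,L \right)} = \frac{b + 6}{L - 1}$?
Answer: $\frac{29}{422857} \approx 6.8581 \cdot 10^{-5}$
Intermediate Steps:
$O = 30$ ($O = \left(-6\right) \left(-5\right) = 30$)
$C{\left(b,L \right)} = \frac{6 + b}{-1 + L}$
$u{\left(p \right)} = - \frac{3 \left(6 + p\right)}{-1 + p}$ ($u{\left(p \right)} = - 3 \frac{6 + p}{-1 + p} = - \frac{3 \left(6 + p\right)}{-1 + p}$)
$F{\left(D,X \right)} = - \frac{108}{29}$ ($F{\left(D,X \right)} = \frac{3 \left(-6 - 30\right)}{-1 + 30} = \frac{3 \left(-6 - 30\right)}{29} = 3 \cdot \frac{1}{29} \left(-36\right) = - \frac{108}{29}$)
$\frac{1}{F{\left(\sqrt{130 - 155},28 \right)} + 14585} = \frac{1}{- \frac{108}{29} + 14585} = \frac{1}{\frac{422857}{29}} = \frac{29}{422857}$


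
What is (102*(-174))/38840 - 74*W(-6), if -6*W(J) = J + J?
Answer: -1441517/9710 ≈ -148.46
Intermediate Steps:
W(J) = -J/3 (W(J) = -(J + J)/6 = -J/3)
(102*(-174))/38840 - 74*W(-6) = (102*(-174))/38840 - 74*(-⅓*(-6)) = -17748*1/38840 - 74*2 = -4437/9710 - 1*148 = -4437/9710 - 148 = -1441517/9710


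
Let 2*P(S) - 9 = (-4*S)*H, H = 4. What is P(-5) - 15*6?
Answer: -91/2 ≈ -45.500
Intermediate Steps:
P(S) = 9/2 - 8*S (P(S) = 9/2 + (-4*S*4)/2 = 9/2 + (-16*S)/2 = 9/2 - 8*S)
P(-5) - 15*6 = (9/2 - 8*(-5)) - 15*6 = (9/2 + 40) - 90 = 89/2 - 90 = -91/2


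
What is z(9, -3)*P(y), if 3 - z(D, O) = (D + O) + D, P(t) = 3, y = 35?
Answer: -36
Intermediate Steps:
z(D, O) = 3 - O - 2*D (z(D, O) = 3 - ((D + O) + D) = 3 - (O + 2*D) = 3 + (-O - 2*D) = 3 - O - 2*D)
z(9, -3)*P(y) = (3 - 1*(-3) - 2*9)*3 = (3 + 3 - 18)*3 = -12*3 = -36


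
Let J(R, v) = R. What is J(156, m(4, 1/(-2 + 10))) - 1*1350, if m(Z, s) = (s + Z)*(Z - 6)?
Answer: -1194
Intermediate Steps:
m(Z, s) = (-6 + Z)*(Z + s) (m(Z, s) = (Z + s)*(-6 + Z) = (-6 + Z)*(Z + s))
J(156, m(4, 1/(-2 + 10))) - 1*1350 = 156 - 1*1350 = 156 - 1350 = -1194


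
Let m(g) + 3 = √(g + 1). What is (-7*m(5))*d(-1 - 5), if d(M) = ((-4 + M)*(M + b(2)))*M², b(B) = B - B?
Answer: 45360 - 15120*√6 ≈ 8323.7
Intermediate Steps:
m(g) = -3 + √(1 + g) (m(g) = -3 + √(g + 1) = -3 + √(1 + g))
b(B) = 0
d(M) = M³*(-4 + M) (d(M) = ((-4 + M)*(M + 0))*M² = ((-4 + M)*M)*M² = (M*(-4 + M))*M² = M³*(-4 + M))
(-7*m(5))*d(-1 - 5) = (-7*(-3 + √(1 + 5)))*((-1 - 5)³*(-4 + (-1 - 5))) = (-7*(-3 + √6))*((-6)³*(-4 - 6)) = (21 - 7*√6)*(-216*(-10)) = (21 - 7*√6)*2160 = 45360 - 15120*√6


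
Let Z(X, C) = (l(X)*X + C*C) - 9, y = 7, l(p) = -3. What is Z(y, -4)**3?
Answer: -2744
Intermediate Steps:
Z(X, C) = -9 + C**2 - 3*X (Z(X, C) = (-3*X + C*C) - 9 = (-3*X + C**2) - 9 = (C**2 - 3*X) - 9 = -9 + C**2 - 3*X)
Z(y, -4)**3 = (-9 + (-4)**2 - 3*7)**3 = (-9 + 16 - 21)**3 = (-14)**3 = -2744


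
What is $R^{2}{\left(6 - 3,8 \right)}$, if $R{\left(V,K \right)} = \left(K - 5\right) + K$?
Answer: $121$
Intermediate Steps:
$R{\left(V,K \right)} = -5 + 2 K$ ($R{\left(V,K \right)} = \left(-5 + K\right) + K = -5 + 2 K$)
$R^{2}{\left(6 - 3,8 \right)} = \left(-5 + 2 \cdot 8\right)^{2} = \left(-5 + 16\right)^{2} = 11^{2} = 121$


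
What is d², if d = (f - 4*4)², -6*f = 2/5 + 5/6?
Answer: 72401192014321/1049760000 ≈ 68969.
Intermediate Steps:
f = -37/180 (f = -(2/5 + 5/6)/6 = -(2*(⅕) + 5*(⅙))/6 = -(⅖ + ⅚)/6 = -⅙*37/30 = -37/180 ≈ -0.20556)
d = 8508889/32400 (d = (-37/180 - 4*4)² = (-37/180 - 16)² = (-2917/180)² = 8508889/32400 ≈ 262.62)
d² = (8508889/32400)² = 72401192014321/1049760000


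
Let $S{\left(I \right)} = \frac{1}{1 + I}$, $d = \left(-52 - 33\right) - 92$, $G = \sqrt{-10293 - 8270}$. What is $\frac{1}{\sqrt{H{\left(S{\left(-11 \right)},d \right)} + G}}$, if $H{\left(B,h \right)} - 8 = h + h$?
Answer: $\frac{1}{\sqrt{-346 + i \sqrt{18563}}} \approx 0.0096697 - 0.050948 i$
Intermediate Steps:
$G = i \sqrt{18563}$ ($G = \sqrt{-18563} = i \sqrt{18563} \approx 136.25 i$)
$d = -177$ ($d = -85 - 92 = -177$)
$H{\left(B,h \right)} = 8 + 2 h$ ($H{\left(B,h \right)} = 8 + \left(h + h\right) = 8 + 2 h$)
$\frac{1}{\sqrt{H{\left(S{\left(-11 \right)},d \right)} + G}} = \frac{1}{\sqrt{\left(8 + 2 \left(-177\right)\right) + i \sqrt{18563}}} = \frac{1}{\sqrt{\left(8 - 354\right) + i \sqrt{18563}}} = \frac{1}{\sqrt{-346 + i \sqrt{18563}}}$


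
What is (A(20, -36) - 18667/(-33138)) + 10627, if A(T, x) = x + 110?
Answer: 354628405/33138 ≈ 10702.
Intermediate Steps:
A(T, x) = 110 + x
(A(20, -36) - 18667/(-33138)) + 10627 = ((110 - 36) - 18667/(-33138)) + 10627 = (74 - 18667*(-1/33138)) + 10627 = (74 + 18667/33138) + 10627 = 2470879/33138 + 10627 = 354628405/33138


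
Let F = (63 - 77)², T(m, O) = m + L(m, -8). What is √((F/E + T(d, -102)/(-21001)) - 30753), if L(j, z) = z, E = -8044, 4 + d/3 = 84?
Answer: 2*I*√13712987750691520931/42233011 ≈ 175.37*I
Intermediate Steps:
d = 240 (d = -12 + 3*84 = -12 + 252 = 240)
T(m, O) = -8 + m (T(m, O) = m - 8 = -8 + m)
F = 196 (F = (-14)² = 196)
√((F/E + T(d, -102)/(-21001)) - 30753) = √((196/(-8044) + (-8 + 240)/(-21001)) - 30753) = √((196*(-1/8044) + 232*(-1/21001)) - 30753) = √((-49/2011 - 232/21001) - 30753) = √(-1495601/42233011 - 30753) = √(-1298793282884/42233011) = 2*I*√13712987750691520931/42233011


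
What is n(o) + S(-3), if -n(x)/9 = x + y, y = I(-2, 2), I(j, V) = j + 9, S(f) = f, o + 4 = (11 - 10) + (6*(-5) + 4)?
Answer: 195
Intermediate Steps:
o = -29 (o = -4 + ((11 - 10) + (6*(-5) + 4)) = -4 + (1 + (-30 + 4)) = -4 + (1 - 26) = -4 - 25 = -29)
I(j, V) = 9 + j
y = 7 (y = 9 - 2 = 7)
n(x) = -63 - 9*x (n(x) = -9*(x + 7) = -9*(7 + x) = -63 - 9*x)
n(o) + S(-3) = (-63 - 9*(-29)) - 3 = (-63 + 261) - 3 = 198 - 3 = 195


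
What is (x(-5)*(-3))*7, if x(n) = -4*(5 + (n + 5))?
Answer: 420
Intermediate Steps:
x(n) = -40 - 4*n (x(n) = -4*(5 + (5 + n)) = -4*(10 + n) = -40 - 4*n)
(x(-5)*(-3))*7 = ((-40 - 4*(-5))*(-3))*7 = ((-40 + 20)*(-3))*7 = -20*(-3)*7 = 60*7 = 420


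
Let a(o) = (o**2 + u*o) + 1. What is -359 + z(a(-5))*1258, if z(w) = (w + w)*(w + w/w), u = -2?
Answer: 3350953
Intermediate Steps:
a(o) = 1 + o**2 - 2*o (a(o) = (o**2 - 2*o) + 1 = 1 + o**2 - 2*o)
z(w) = 2*w*(1 + w) (z(w) = (2*w)*(w + 1) = (2*w)*(1 + w) = 2*w*(1 + w))
-359 + z(a(-5))*1258 = -359 + (2*(1 + (-5)**2 - 2*(-5))*(1 + (1 + (-5)**2 - 2*(-5))))*1258 = -359 + (2*(1 + 25 + 10)*(1 + (1 + 25 + 10)))*1258 = -359 + (2*36*(1 + 36))*1258 = -359 + (2*36*37)*1258 = -359 + 2664*1258 = -359 + 3351312 = 3350953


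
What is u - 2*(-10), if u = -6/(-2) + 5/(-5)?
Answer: 22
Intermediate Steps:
u = 2 (u = -6*(-½) + 5*(-⅕) = 3 - 1 = 2)
u - 2*(-10) = 2 - 2*(-10) = 2 + 20 = 22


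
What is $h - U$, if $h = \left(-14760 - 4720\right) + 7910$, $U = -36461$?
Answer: $24891$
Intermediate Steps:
$h = -11570$ ($h = -19480 + 7910 = -11570$)
$h - U = -11570 - -36461 = -11570 + 36461 = 24891$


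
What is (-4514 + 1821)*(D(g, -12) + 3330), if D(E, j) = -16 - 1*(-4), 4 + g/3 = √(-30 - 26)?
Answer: -8935374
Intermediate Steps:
g = -12 + 6*I*√14 (g = -12 + 3*√(-30 - 26) = -12 + 3*√(-56) = -12 + 3*(2*I*√14) = -12 + 6*I*√14 ≈ -12.0 + 22.45*I)
D(E, j) = -12 (D(E, j) = -16 + 4 = -12)
(-4514 + 1821)*(D(g, -12) + 3330) = (-4514 + 1821)*(-12 + 3330) = -2693*3318 = -8935374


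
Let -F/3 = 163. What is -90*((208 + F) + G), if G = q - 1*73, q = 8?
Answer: 31140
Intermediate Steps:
G = -65 (G = 8 - 1*73 = 8 - 73 = -65)
F = -489 (F = -3*163 = -489)
-90*((208 + F) + G) = -90*((208 - 489) - 65) = -90*(-281 - 65) = -90*(-346) = 31140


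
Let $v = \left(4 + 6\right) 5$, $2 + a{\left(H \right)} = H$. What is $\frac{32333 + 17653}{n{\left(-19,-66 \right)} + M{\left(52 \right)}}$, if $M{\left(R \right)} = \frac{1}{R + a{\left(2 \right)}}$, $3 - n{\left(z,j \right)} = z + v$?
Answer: $- \frac{866424}{485} \approx -1786.4$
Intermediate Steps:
$a{\left(H \right)} = -2 + H$
$v = 50$ ($v = 10 \cdot 5 = 50$)
$n{\left(z,j \right)} = -47 - z$ ($n{\left(z,j \right)} = 3 - \left(z + 50\right) = 3 - \left(50 + z\right) = -47 - z$)
$M{\left(R \right)} = \frac{1}{R}$ ($M{\left(R \right)} = \frac{1}{R + \left(-2 + 2\right)} = \frac{1}{R + 0} = \frac{1}{R}$)
$\frac{32333 + 17653}{n{\left(-19,-66 \right)} + M{\left(52 \right)}} = \frac{32333 + 17653}{\left(-47 - -19\right) + \frac{1}{52}} = \frac{49986}{\left(-47 + 19\right) + \frac{1}{52}} = \frac{49986}{-28 + \frac{1}{52}} = \frac{49986}{- \frac{1455}{52}} = 49986 \left(- \frac{52}{1455}\right) = - \frac{866424}{485}$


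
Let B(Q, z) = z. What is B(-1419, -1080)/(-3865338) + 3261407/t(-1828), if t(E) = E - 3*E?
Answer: 700358019947/785093096 ≈ 892.07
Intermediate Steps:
t(E) = -2*E (t(E) = E - 3*E = -2*E)
B(-1419, -1080)/(-3865338) + 3261407/t(-1828) = -1080/(-3865338) + 3261407/((-2*(-1828))) = -1080*(-1/3865338) + 3261407/3656 = 60/214741 + 3261407*(1/3656) = 60/214741 + 3261407/3656 = 700358019947/785093096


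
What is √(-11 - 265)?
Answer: 2*I*√69 ≈ 16.613*I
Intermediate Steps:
√(-11 - 265) = √(-276) = 2*I*√69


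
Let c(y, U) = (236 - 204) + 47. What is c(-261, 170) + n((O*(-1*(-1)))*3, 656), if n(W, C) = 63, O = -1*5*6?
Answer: 142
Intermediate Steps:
c(y, U) = 79 (c(y, U) = 32 + 47 = 79)
O = -30 (O = -5*6 = -30)
c(-261, 170) + n((O*(-1*(-1)))*3, 656) = 79 + 63 = 142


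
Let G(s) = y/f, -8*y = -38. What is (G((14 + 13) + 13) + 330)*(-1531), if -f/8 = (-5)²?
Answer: -404154911/800 ≈ -5.0519e+5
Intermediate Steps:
y = 19/4 (y = -⅛*(-38) = 19/4 ≈ 4.7500)
f = -200 (f = -8*(-5)² = -8*25 = -200)
G(s) = -19/800 (G(s) = (19/4)/(-200) = (19/4)*(-1/200) = -19/800)
(G((14 + 13) + 13) + 330)*(-1531) = (-19/800 + 330)*(-1531) = (263981/800)*(-1531) = -404154911/800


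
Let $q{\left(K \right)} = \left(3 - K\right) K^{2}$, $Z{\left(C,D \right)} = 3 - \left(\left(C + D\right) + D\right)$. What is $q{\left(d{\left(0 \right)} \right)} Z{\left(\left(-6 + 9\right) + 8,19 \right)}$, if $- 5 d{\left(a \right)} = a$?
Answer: $0$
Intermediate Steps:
$Z{\left(C,D \right)} = 3 - C - 2 D$ ($Z{\left(C,D \right)} = 3 - \left(C + 2 D\right) = 3 - C - 2 D$)
$d{\left(a \right)} = - \frac{a}{5}$
$q{\left(K \right)} = K^{2} \left(3 - K\right)$
$q{\left(d{\left(0 \right)} \right)} Z{\left(\left(-6 + 9\right) + 8,19 \right)} = \left(\left(- \frac{1}{5}\right) 0\right)^{2} \left(3 - \left(- \frac{1}{5}\right) 0\right) \left(3 - \left(\left(-6 + 9\right) + 8\right) - 38\right) = 0^{2} \left(3 - 0\right) \left(3 - \left(3 + 8\right) - 38\right) = 0 \left(3 + 0\right) \left(3 - 11 - 38\right) = 0 \cdot 3 \left(3 - 11 - 38\right) = 0 \left(-46\right) = 0$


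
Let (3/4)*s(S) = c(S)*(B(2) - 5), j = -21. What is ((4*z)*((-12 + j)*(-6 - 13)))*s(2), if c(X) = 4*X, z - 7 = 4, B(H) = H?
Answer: -882816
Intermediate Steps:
z = 11 (z = 7 + 4 = 11)
s(S) = -16*S (s(S) = 4*((4*S)*(2 - 5))/3 = 4*((4*S)*(-3))/3 = 4*(-12*S)/3 = -16*S)
((4*z)*((-12 + j)*(-6 - 13)))*s(2) = ((4*11)*((-12 - 21)*(-6 - 13)))*(-16*2) = (44*(-33*(-19)))*(-32) = (44*627)*(-32) = 27588*(-32) = -882816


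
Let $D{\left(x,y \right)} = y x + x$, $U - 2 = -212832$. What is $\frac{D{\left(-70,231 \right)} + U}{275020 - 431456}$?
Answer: $\frac{114535}{78218} \approx 1.4643$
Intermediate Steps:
$U = -212830$ ($U = 2 - 212832 = -212830$)
$D{\left(x,y \right)} = x + x y$ ($D{\left(x,y \right)} = x y + x = x + x y$)
$\frac{D{\left(-70,231 \right)} + U}{275020 - 431456} = \frac{- 70 \left(1 + 231\right) - 212830}{275020 - 431456} = \frac{\left(-70\right) 232 - 212830}{-156436} = \left(-16240 - 212830\right) \left(- \frac{1}{156436}\right) = \left(-229070\right) \left(- \frac{1}{156436}\right) = \frac{114535}{78218}$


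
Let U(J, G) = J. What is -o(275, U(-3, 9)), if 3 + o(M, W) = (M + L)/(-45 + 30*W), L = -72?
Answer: 608/135 ≈ 4.5037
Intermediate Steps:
o(M, W) = -3 + (-72 + M)/(-45 + 30*W) (o(M, W) = -3 + (M - 72)/(-45 + 30*W) = -3 + (-72 + M)/(-45 + 30*W))
-o(275, U(-3, 9)) = -(63 + 275 - 90*(-3))/(15*(-3 + 2*(-3))) = -(63 + 275 + 270)/(15*(-3 - 6)) = -608/(15*(-9)) = -(-1)*608/(15*9) = -1*(-608/135) = 608/135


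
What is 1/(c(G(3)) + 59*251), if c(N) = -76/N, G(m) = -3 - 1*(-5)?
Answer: 1/14771 ≈ 6.7700e-5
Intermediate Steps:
G(m) = 2 (G(m) = -3 + 5 = 2)
1/(c(G(3)) + 59*251) = 1/(-76/2 + 59*251) = 1/(-76*½ + 14809) = 1/(-38 + 14809) = 1/14771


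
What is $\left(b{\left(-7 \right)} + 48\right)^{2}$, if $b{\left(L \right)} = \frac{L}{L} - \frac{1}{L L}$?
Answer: $\frac{5760000}{2401} \approx 2399.0$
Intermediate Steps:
$b{\left(L \right)} = 1 - \frac{1}{L^{2}}$
$\left(b{\left(-7 \right)} + 48\right)^{2} = \left(\left(1 - \frac{1}{49}\right) + 48\right)^{2} = \left(\frac{48}{49} + 48\right)^{2} = \left(\frac{2400}{49}\right)^{2} = \frac{5760000}{2401}$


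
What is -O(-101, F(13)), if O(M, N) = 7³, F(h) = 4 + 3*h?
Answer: -343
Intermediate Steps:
O(M, N) = 343
-O(-101, F(13)) = -1*343 = -343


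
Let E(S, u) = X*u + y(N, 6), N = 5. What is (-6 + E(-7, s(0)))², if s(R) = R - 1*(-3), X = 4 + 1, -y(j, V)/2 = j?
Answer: 1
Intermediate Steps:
y(j, V) = -2*j
X = 5
s(R) = 3 + R (s(R) = R + 3 = 3 + R)
E(S, u) = -10 + 5*u (E(S, u) = 5*u - 2*5 = 5*u - 10 = -10 + 5*u)
(-6 + E(-7, s(0)))² = (-6 + (-10 + 5*(3 + 0)))² = (-6 + (-10 + 5*3))² = (-6 + (-10 + 15))² = (-6 + 5)² = (-1)² = 1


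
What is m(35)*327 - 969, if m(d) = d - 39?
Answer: -2277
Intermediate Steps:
m(d) = -39 + d
m(35)*327 - 969 = (-39 + 35)*327 - 969 = -4*327 - 969 = -1308 - 969 = -2277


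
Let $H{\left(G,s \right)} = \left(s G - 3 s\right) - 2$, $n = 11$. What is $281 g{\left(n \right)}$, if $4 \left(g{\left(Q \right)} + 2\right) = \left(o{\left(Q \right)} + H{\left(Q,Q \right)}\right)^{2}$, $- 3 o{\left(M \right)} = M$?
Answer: $\frac{17123297}{36} \approx 4.7565 \cdot 10^{5}$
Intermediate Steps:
$H{\left(G,s \right)} = -2 - 3 s + G s$ ($H{\left(G,s \right)} = \left(G s - 3 s\right) - 2 = \left(- 3 s + G s\right) - 2 = -2 - 3 s + G s$)
$o{\left(M \right)} = - \frac{M}{3}$
$g{\left(Q \right)} = -2 + \frac{\left(-2 + Q^{2} - \frac{10 Q}{3}\right)^{2}}{4}$ ($g{\left(Q \right)} = -2 + \frac{\left(- \frac{Q}{3} - \left(2 + 3 Q - Q Q\right)\right)^{2}}{4} = -2 + \frac{\left(- \frac{Q}{3} - \left(2 - Q^{2} + 3 Q\right)\right)^{2}}{4} = -2 + \frac{\left(-2 + Q^{2} - \frac{10 Q}{3}\right)^{2}}{4}$)
$281 g{\left(n \right)} = 281 \left(-2 + \frac{\left(6 - 3 \cdot 11^{2} + 10 \cdot 11\right)^{2}}{36}\right) = 281 \left(-2 + \frac{\left(6 - 363 + 110\right)^{2}}{36}\right) = 281 \left(-2 + \frac{\left(-247\right)^{2}}{36}\right) = 281 \left(-2 + \frac{1}{36} \cdot 61009\right) = 281 \left(-2 + \frac{61009}{36}\right) = 281 \cdot \frac{60937}{36} = \frac{17123297}{36}$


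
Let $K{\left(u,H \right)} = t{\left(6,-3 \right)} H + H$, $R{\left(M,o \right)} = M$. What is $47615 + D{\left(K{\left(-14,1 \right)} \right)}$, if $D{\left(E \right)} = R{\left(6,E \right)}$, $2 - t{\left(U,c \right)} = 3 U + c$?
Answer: $47621$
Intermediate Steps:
$t{\left(U,c \right)} = 2 - c - 3 U$ ($t{\left(U,c \right)} = 2 - \left(3 U + c\right) = 2 - \left(c + 3 U\right) = 2 - c - 3 U$)
$K{\left(u,H \right)} = - 12 H$ ($K{\left(u,H \right)} = \left(2 - -3 - 18\right) H + H = \left(2 + 3 - 18\right) H + H = - 13 H + H = - 12 H$)
$D{\left(E \right)} = 6$
$47615 + D{\left(K{\left(-14,1 \right)} \right)} = 47615 + 6 = 47621$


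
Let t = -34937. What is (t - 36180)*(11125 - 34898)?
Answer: 1690664441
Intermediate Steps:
(t - 36180)*(11125 - 34898) = (-34937 - 36180)*(11125 - 34898) = -71117*(-23773) = 1690664441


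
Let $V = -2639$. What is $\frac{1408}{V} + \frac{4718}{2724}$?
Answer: $\frac{4307705}{3594318} \approx 1.1985$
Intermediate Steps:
$\frac{1408}{V} + \frac{4718}{2724} = \frac{1408}{-2639} + \frac{4718}{2724} = 1408 \left(- \frac{1}{2639}\right) + 4718 \cdot \frac{1}{2724} = - \frac{1408}{2639} + \frac{2359}{1362} = \frac{4307705}{3594318}$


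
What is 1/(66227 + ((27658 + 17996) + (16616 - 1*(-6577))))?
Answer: 1/135074 ≈ 7.4034e-6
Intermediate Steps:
1/(66227 + ((27658 + 17996) + (16616 - 1*(-6577)))) = 1/(66227 + (45654 + (16616 + 6577))) = 1/(66227 + (45654 + 23193)) = 1/(66227 + 68847) = 1/135074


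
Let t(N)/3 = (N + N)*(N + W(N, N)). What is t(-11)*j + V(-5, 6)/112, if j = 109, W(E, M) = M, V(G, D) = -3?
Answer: 17726013/112 ≈ 1.5827e+5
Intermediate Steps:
t(N) = 12*N**2 (t(N) = 3*((N + N)*(N + N)) = 3*((2*N)*(2*N)) = 3*(4*N**2) = 12*N**2)
t(-11)*j + V(-5, 6)/112 = (12*(-11)**2)*109 - 3/112 = (12*121)*109 - 3*1/112 = 1452*109 - 3/112 = 158268 - 3/112 = 17726013/112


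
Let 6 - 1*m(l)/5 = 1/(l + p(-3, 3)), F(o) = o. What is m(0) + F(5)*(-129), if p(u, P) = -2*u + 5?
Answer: -6770/11 ≈ -615.45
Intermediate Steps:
p(u, P) = 5 - 2*u
m(l) = 30 - 5/(11 + l) (m(l) = 30 - 5/(l + (5 - 2*(-3))) = 30 - 5/(l + (5 + 6)) = 30 - 5/(l + 11) = 30 - 5/(11 + l))
m(0) + F(5)*(-129) = 5*(65 + 6*0)/(11 + 0) + 5*(-129) = 5*(65 + 0)/11 - 645 = 5*(1/11)*65 - 645 = 325/11 - 645 = -6770/11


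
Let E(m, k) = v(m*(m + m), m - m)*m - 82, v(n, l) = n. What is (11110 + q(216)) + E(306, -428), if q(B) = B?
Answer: 57316476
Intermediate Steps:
E(m, k) = -82 + 2*m**3 (E(m, k) = (m*(m + m))*m - 82 = (m*(2*m))*m - 82 = (2*m**2)*m - 82 = 2*m**3 - 82 = -82 + 2*m**3)
(11110 + q(216)) + E(306, -428) = (11110 + 216) + (-82 + 2*306**3) = 11326 + (-82 + 2*28652616) = 11326 + (-82 + 57305232) = 11326 + 57305150 = 57316476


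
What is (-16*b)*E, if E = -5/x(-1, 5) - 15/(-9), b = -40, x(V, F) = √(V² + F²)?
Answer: 3200/3 - 1600*√26/13 ≈ 439.10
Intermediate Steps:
x(V, F) = √(F² + V²)
E = 5/3 - 5*√26/26 (E = -5/√(5² + (-1)²) - 15/(-9) = -5/√(25 + 1) - 15*(-⅑) = -5*√26/26 + 5/3 = 5/3 - 5*√26/26 ≈ 0.68609)
(-16*b)*E = (-16*(-40))*(5/3 - 5*√26/26) = 640*(5/3 - 5*√26/26) = 3200/3 - 1600*√26/13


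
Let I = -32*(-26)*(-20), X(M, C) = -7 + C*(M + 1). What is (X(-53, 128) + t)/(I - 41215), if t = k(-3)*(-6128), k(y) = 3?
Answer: 8349/19285 ≈ 0.43293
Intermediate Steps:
X(M, C) = -7 + C*(1 + M)
I = -16640 (I = 832*(-20) = -16640)
t = -18384 (t = 3*(-6128) = -18384)
(X(-53, 128) + t)/(I - 41215) = ((-7 + 128 + 128*(-53)) - 18384)/(-16640 - 41215) = ((-7 + 128 - 6784) - 18384)/(-57855) = (-6663 - 18384)*(-1/57855) = -25047*(-1/57855) = 8349/19285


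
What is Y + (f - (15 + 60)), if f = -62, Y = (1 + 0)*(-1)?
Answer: -138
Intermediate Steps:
Y = -1 (Y = 1*(-1) = -1)
Y + (f - (15 + 60)) = -1 + (-62 - (15 + 60)) = -1 + (-62 - 1*75) = -1 + (-62 - 75) = -1 - 137 = -138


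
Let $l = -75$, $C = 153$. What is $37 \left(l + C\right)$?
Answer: $2886$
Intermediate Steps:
$37 \left(l + C\right) = 37 \left(-75 + 153\right) = 37 \cdot 78 = 2886$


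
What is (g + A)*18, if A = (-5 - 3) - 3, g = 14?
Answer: 54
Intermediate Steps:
A = -11 (A = -8 - 3 = -11)
(g + A)*18 = (14 - 11)*18 = 3*18 = 54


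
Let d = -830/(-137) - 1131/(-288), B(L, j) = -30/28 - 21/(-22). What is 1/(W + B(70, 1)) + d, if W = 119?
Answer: 601599185/60196704 ≈ 9.9939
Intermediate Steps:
B(L, j) = -9/77 (B(L, j) = -30*1/28 - 21*(-1/22) = -15/14 + 21/22 = -9/77)
d = 131329/13152 (d = -830*(-1/137) - 1131*(-1/288) = 830/137 + 377/96 = 131329/13152 ≈ 9.9855)
1/(W + B(70, 1)) + d = 1/(119 - 9/77) + 131329/13152 = 1/(9154/77) + 131329/13152 = 77/9154 + 131329/13152 = 601599185/60196704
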